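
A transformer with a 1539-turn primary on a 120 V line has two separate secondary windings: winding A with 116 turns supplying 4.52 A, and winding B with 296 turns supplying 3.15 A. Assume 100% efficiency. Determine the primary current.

V_A = 120 × 116/1539 = 9.0448 V; V_B = 120 × 296/1539 = 23.080 V.
P_out = V_A I_A + V_B I_B = 9.0448×4.52 + 23.080×3.15 = 40.883 + 72.702 = 113.58 W.
Ideal ⇒ P_in = P_out, so I_p = P_out/V_p = 113.58/120 = 0.947 A.

I_p ≈ 0.947 A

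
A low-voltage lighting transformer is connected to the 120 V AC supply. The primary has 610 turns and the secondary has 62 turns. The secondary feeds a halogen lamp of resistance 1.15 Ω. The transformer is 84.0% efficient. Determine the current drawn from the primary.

V_s = 120 × 62/610 = 12.197 V.
I_s = V_s/R = 12.197/1.15 = 10.606 A.
P_out = V_s I_s = 12.197 × 10.606 = 129.36 W.
P_in = P_out/η = 129.36/0.840 = 154.00 W.
I_p = P_in/V_p = 154.00/120 = 1.28 A.

I_p ≈ 1.28 A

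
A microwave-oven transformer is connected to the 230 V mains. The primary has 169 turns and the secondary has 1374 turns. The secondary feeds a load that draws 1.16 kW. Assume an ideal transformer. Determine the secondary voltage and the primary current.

V_s ≈ 1870 V, I_p ≈ 5.04 A

V_s = V_p × N_s/N_p = 230 × 1374/169 = 1869.9 V.
I_s = P/V_s = 1160/1869.9 = 0.62034 A.
I_p = I_s × N_s/N_p = 0.62034 × 1374/169 = 5.04 A.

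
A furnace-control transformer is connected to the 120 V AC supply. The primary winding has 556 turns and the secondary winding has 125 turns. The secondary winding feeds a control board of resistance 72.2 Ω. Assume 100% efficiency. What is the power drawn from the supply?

V_s = V_p × N_s/N_p = 120 × 125/556 = 26.978 V.
I_s = V_s/R = 26.978/72.2 = 0.37366 A.
I_p = I_s × N_s/N_p = 0.37366 × 125/556 = 0.084007 A.
P = V_p I_p = 120 × 0.084007 = 10.1 W.

P ≈ 10.1 W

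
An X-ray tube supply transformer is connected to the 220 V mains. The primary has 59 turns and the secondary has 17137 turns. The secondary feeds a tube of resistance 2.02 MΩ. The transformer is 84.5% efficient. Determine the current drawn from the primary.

V_s = 220 × 17137/59 = 63901 V.
I_s = V_s/R = 63901/(2.02×10^6) = 0.031634 A.
P_out = V_s I_s = 63901 × 0.031634 = 2021.4 W.
P_in = P_out/η = 2021.4/0.845 = 2392.2 W.
I_p = P_in/V_p = 2392.2/220 = 10.9 A.

I_p ≈ 10.9 A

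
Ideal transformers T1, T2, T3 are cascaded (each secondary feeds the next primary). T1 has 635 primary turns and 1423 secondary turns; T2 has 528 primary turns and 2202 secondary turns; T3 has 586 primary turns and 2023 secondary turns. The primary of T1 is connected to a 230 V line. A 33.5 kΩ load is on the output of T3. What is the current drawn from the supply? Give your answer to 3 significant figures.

After T1: V = 230.00 × 1423/635 = 515.42 V.
After T2: V = 515.42 × 2202/528 = 2149.5 V.
After T3: V = 2149.5 × 2023/586 = 7420.6 V.
I_load = 7420.6/33500 = 0.22151 A, so P_out = 7420.6 × 0.22151 = 1643.8 W.
All ideal ⇒ P_in = P_out, so I_supply = 1643.8/230 = 7.15 A.

I_supply ≈ 7.15 A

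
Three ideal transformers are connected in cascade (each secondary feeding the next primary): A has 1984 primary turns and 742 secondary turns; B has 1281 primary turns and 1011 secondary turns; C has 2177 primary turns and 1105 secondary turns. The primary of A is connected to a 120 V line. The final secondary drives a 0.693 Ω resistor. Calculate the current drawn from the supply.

I_supply ≈ 3.89 A

After A: V = 120.00 × 742/1984 = 44.879 V.
After B: V = 44.879 × 1011/1281 = 35.420 V.
After C: V = 35.420 × 1105/2177 = 17.978 V.
I_load = 17.978/0.693 = 25.943 A, so P_out = 17.978 × 25.943 = 466.41 W.
All ideal ⇒ P_in = P_out, so I_supply = 466.41/120 = 3.89 A.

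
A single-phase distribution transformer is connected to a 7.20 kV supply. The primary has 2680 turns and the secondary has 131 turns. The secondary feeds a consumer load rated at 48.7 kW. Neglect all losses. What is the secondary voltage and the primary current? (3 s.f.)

V_s = V_p × N_s/N_p = 7200 × 131/2680 = 351.94 V.
I_s = P/V_s = 48700/351.94 = 138.38 A.
I_p = I_s × N_s/N_p = 138.38 × 131/2680 = 6.76 A.

V_s ≈ 352 V, I_p ≈ 6.76 A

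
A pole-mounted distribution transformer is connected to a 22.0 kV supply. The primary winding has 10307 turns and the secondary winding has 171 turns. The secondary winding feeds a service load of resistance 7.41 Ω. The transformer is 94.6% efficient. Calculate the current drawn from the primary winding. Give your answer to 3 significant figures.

V_s = 22000 × 171/10307 = 364.99 V.
I_s = V_s/R = 364.99/7.41 = 49.257 A.
P_out = V_s I_s = 364.99 × 49.257 = 17979 W.
P_in = P_out/η = 17979/0.946 = 19005 W.
I_p = P_in/V_p = 19005/22000 = 0.864 A.

I_p ≈ 0.864 A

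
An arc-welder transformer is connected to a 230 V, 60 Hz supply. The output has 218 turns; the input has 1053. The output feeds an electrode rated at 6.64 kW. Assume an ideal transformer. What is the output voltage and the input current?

V_out = V_in × N_out/N_in = 230 × 218/1053 = 47.616 V.
I_out = P/V_out = 6640/47.616 = 139.45 A.
I_in = I_out × N_out/N_in = 139.45 × 218/1053 = 28.9 A.

V_out ≈ 47.6 V, I_in ≈ 28.9 A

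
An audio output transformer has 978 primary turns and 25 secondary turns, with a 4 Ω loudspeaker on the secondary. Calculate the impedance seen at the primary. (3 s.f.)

Z_p ≈ 6120 Ω

Z_p = (N_p/N_s)² × Z_s = (978/25)² × 4 = 6120 Ω.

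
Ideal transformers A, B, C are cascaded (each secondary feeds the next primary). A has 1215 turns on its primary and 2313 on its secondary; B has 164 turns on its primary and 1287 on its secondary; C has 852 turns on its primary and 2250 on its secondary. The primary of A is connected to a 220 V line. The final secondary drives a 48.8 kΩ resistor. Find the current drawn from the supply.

Secondary of A: V = 220.00 × 2313/1215 = 418.81 V.
Secondary of B: V = 418.81 × 1287/164 = 3286.7 V.
Secondary of C: V = 3286.7 × 2250/852 = 8679.6 V.
I_load = 8679.6/48800 = 0.17786 A, so P_out = 8679.6 × 0.17786 = 1543.8 W.
All ideal ⇒ P_in = P_out, so I_supply = 1543.8/220 = 7.02 A.

I_supply ≈ 7.02 A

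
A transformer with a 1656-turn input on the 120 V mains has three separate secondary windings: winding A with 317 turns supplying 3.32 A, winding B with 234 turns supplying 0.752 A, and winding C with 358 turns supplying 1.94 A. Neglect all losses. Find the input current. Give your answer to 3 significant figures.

V_A = 120 × 317/1656 = 22.971 V; V_B = 120 × 234/1656 = 16.957 V; V_C = 120 × 358/1656 = 25.942 V.
P_out = V_A I_A + V_B I_B + V_C I_C = 22.971×3.32 + 16.957×0.752 + 25.942×1.94 = 76.264 + 12.751 + 50.328 = 139.34 W.
Ideal ⇒ P_in = P_out, so I_in = P_out/V_in = 139.34/120 = 1.16 A.

I_in ≈ 1.16 A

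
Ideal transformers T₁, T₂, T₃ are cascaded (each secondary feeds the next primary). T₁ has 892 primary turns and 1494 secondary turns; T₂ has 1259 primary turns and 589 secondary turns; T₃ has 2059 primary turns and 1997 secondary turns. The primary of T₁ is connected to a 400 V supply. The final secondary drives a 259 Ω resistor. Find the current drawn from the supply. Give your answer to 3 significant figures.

Secondary of T₁: V = 400.00 × 1494/892 = 669.96 V.
Secondary of T₂: V = 669.96 × 589/1259 = 313.43 V.
Secondary of T₃: V = 313.43 × 1997/2059 = 303.99 V.
I_load = 303.99/259 = 1.1737 A, so P_out = 303.99 × 1.1737 = 356.79 W.
All ideal ⇒ P_in = P_out, so I_supply = 356.79/400 = 0.892 A.

I_supply ≈ 0.892 A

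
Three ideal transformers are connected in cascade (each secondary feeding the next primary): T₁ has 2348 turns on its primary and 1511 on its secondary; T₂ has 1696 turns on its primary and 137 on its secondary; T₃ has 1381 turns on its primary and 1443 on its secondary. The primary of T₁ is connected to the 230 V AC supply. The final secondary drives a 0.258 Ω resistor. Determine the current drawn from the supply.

I_supply ≈ 2.63 A

After T₁: V = 230.00 × 1511/2348 = 148.01 V.
After T₂: V = 148.01 × 137/1696 = 11.956 V.
After T₃: V = 11.956 × 1443/1381 = 12.493 V.
I_load = 12.493/0.258 = 48.422 A, so P_out = 12.493 × 48.422 = 604.93 W.
All ideal ⇒ P_in = P_out, so I_supply = 604.93/230 = 2.63 A.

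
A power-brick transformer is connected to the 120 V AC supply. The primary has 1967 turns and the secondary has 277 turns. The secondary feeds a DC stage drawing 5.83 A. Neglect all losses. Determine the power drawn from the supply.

P ≈ 98.5 W

I_p = I_s × N_s/N_p = 5.83 × 277/1967 = 0.82100 A.
P = V_p I_p = 120 × 0.82100 = 98.5 W.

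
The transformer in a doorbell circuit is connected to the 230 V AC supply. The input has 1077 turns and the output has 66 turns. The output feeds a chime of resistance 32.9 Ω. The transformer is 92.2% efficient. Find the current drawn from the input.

V_out = 230 × 66/1077 = 14.095 V.
I_out = V_out/R = 14.095/32.9 = 0.42841 A.
P_out = V_out I_out = 14.095 × 0.42841 = 6.0383 W.
P_in = P_out/η = 6.0383/0.922 = 6.5492 W.
I_in = P_in/V_in = 6.5492/230 = 0.0285 A.

I_in ≈ 0.0285 A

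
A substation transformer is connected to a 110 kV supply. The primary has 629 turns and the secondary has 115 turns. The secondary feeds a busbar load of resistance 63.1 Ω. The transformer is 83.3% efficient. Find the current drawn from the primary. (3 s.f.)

V_s = 110000 × 115/629 = 20111 V.
I_s = V_s/R = 20111/63.1 = 318.72 A.
P_out = V_s I_s = 20111 × 318.72 = 6.4099×10^6 W.
P_in = P_out/η = 6.4099×10^6/0.833 = 7.6949×10^6 W.
I_p = P_in/V_p = 7.6949×10^6/110000 = 70.0 A.

I_p ≈ 70.0 A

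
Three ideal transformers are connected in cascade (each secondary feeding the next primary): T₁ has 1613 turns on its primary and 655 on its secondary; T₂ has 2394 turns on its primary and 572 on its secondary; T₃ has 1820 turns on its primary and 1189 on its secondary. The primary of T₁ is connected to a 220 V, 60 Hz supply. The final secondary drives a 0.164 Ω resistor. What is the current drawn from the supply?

After T₁: V = 220.00 × 655/1613 = 89.337 V.
After T₂: V = 89.337 × 572/2394 = 21.345 V.
After T₃: V = 21.345 × 1189/1820 = 13.945 V.
I_load = 13.945/0.164 = 85.029 A, so P_out = 13.945 × 85.029 = 1185.7 W.
All ideal ⇒ P_in = P_out, so I_supply = 1185.7/220 = 5.39 A.

I_supply ≈ 5.39 A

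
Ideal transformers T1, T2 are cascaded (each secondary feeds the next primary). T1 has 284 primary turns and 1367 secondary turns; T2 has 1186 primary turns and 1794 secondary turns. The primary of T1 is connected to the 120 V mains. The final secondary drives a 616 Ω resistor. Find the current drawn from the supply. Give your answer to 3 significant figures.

I_supply ≈ 10.3 A

Secondary of T1: V = 120.00 × 1367/284 = 577.61 V.
Secondary of T2: V = 577.61 × 1794/1186 = 873.71 V.
I_load = 873.71/616 = 1.4184 A, so P_out = 873.71 × 1.4184 = 1239.2 W.
All ideal ⇒ P_in = P_out, so I_supply = 1239.2/120 = 10.3 A.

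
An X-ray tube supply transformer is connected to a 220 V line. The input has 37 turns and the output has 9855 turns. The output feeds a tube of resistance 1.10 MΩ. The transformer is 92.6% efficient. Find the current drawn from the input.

I_in ≈ 15.3 A

V_out = 220 × 9855/37 = 58597 V.
I_out = V_out/R = 58597/(1.10×10^6) = 0.053270 A.
P_out = V_out I_out = 58597 × 0.053270 = 3121.5 W.
P_in = P_out/η = 3121.5/0.926 = 3370.9 W.
I_in = P_in/V_in = 3370.9/220 = 15.3 A.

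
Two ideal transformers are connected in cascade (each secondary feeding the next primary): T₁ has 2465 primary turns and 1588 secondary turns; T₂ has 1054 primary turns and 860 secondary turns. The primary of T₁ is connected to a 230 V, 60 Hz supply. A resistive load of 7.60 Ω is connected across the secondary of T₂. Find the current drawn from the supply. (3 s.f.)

Secondary of T₁: V = 230.00 × 1588/2465 = 148.17 V.
Secondary of T₂: V = 148.17 × 860/1054 = 120.90 V.
I_load = 120.90/7.60 = 15.908 A, so P_out = 120.90 × 15.908 = 1923.2 W.
All ideal ⇒ P_in = P_out, so I_supply = 1923.2/230 = 8.36 A.

I_supply ≈ 8.36 A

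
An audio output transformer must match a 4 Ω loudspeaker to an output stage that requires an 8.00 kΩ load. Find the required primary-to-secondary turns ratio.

N_p/N_s ≈ 44.7

Z_p/Z_s = (N_p/N_s)², so N_p/N_s = √(8000/4) = √2000 = 44.7.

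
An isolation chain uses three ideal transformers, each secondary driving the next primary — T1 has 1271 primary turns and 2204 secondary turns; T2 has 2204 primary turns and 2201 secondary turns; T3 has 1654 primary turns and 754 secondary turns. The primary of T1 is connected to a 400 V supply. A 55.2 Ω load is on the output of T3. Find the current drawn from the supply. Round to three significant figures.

I_supply ≈ 4.52 A

After T1: V = 400.00 × 2204/1271 = 693.63 V.
After T2: V = 693.63 × 2201/2204 = 692.68 V.
After T3: V = 692.68 × 754/1654 = 315.77 V.
I_load = 315.77/55.2 = 5.7205 A, so P_out = 315.77 × 5.7205 = 1806.3 W.
All ideal ⇒ P_in = P_out, so I_supply = 1806.3/400 = 4.52 A.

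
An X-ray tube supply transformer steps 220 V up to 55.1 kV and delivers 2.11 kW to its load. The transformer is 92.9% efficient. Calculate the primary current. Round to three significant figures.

P_in = P_out/η = 2110/0.929 = 2271.3 W.
I_p = P_in/V_p = 2271.3/220 = 10.3 A.

I_p ≈ 10.3 A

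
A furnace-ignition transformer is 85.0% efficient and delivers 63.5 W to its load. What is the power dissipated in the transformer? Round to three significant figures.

P_in = P_out/η = 63.5/0.850 = 74.7059 W.
P_loss = P_in − P_out = 74.7059 − 63.5 = 11.2 W.

P_loss ≈ 11.2 W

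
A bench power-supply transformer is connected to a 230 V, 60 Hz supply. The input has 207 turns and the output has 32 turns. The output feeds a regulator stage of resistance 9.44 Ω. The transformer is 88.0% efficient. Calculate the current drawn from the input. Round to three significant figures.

V_out = 230 × 32/207 = 35.556 V.
I_out = V_out/R = 35.556/9.44 = 3.7665 A.
P_out = V_out I_out = 35.556 × 3.7665 = 133.92 W.
P_in = P_out/η = 133.92/0.880 = 152.18 W.
I_in = P_in/V_in = 152.18/230 = 0.662 A.

I_in ≈ 0.662 A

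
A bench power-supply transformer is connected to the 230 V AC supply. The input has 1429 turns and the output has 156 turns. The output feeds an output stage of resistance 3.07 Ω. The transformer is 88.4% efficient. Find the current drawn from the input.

I_in ≈ 1.01 A

V_out = 230 × 156/1429 = 25.108 V.
I_out = V_out/R = 25.108/3.07 = 8.1787 A.
P_out = V_out I_out = 25.108 × 8.1787 = 205.35 W.
P_in = P_out/η = 205.35/0.884 = 232.30 W.
I_in = P_in/V_in = 232.30/230 = 1.01 A.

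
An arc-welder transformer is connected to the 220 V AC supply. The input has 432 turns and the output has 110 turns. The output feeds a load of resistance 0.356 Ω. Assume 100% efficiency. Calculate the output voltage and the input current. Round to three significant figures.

V_out = V_in × N_out/N_in = 220 × 110/432 = 56.019 V.
I_out = V_out/R = 56.019/0.356 = 157.36 A.
I_in = I_out × N_out/N_in = 157.36 × 110/432 = 40.1 A.

V_out ≈ 56.0 V, I_in ≈ 40.1 A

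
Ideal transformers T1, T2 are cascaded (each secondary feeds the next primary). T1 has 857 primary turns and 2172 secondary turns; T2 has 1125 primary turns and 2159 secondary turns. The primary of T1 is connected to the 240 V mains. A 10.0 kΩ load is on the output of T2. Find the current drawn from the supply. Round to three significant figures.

After T1: V = 240.00 × 2172/857 = 608.26 V.
After T2: V = 608.26 × 2159/1125 = 1167.3 V.
I_load = 1167.3/10000 = 0.11673 A, so P_out = 1167.3 × 0.11673 = 136.26 W.
All ideal ⇒ P_in = P_out, so I_supply = 136.26/240 = 0.568 A.

I_supply ≈ 0.568 A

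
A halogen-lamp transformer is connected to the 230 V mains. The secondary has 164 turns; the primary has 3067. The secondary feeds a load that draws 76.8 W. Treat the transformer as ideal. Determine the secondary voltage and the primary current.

V_s = V_p × N_s/N_p = 230 × 164/3067 = 12.299 V.
I_s = P/V_s = 76.8/12.299 = 6.2446 A.
I_p = I_s × N_s/N_p = 6.2446 × 164/3067 = 0.334 A.

V_s ≈ 12.3 V, I_p ≈ 0.334 A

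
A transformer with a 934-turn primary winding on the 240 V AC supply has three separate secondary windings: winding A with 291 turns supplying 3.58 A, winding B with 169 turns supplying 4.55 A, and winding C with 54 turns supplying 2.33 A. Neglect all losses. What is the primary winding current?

V_A = 240 × 291/934 = 74.775 V; V_B = 240 × 169/934 = 43.426 V; V_C = 240 × 54/934 = 13.876 V.
P_out = V_A I_A + V_B I_B + V_C I_C = 74.775×3.58 + 43.426×4.55 + 13.876×2.33 = 267.70 + 197.59 + 32.331 = 497.61 W.
Ideal ⇒ P_in = P_out, so I_p = P_out/V_p = 497.61/240 = 2.07 A.

I_p ≈ 2.07 A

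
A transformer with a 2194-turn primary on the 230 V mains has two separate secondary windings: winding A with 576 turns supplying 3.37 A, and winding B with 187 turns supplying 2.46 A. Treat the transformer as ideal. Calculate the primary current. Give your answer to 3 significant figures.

V_A = 230 × 576/2194 = 60.383 V; V_B = 230 × 187/2194 = 19.603 V.
P_out = V_A I_A + V_B I_B = 60.383×3.37 + 19.603×2.46 = 203.49 + 48.225 = 251.71 W.
Ideal ⇒ P_in = P_out, so I_p = P_out/V_p = 251.71/230 = 1.09 A.

I_p ≈ 1.09 A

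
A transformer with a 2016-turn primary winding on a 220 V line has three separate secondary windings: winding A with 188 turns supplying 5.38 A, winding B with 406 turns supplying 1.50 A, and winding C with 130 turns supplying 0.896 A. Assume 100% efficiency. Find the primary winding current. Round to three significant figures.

I_p ≈ 0.862 A

V_A = 220 × 188/2016 = 20.516 V; V_B = 220 × 406/2016 = 44.306 V; V_C = 220 × 130/2016 = 14.187 V.
P_out = V_A I_A + V_B I_B + V_C I_C = 20.516×5.38 + 44.306×1.50 + 14.187×0.896 = 110.38 + 66.458 + 12.711 = 189.54 W.
Ideal ⇒ P_in = P_out, so I_p = P_out/V_p = 189.54/220 = 0.862 A.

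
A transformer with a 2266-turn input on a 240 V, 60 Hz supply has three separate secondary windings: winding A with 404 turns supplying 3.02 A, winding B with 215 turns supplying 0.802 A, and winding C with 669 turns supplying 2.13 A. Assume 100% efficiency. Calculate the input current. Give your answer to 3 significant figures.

V_A = 240 × 404/2266 = 42.789 V; V_B = 240 × 215/2266 = 22.771 V; V_C = 240 × 669/2266 = 70.856 V.
P_out = V_A I_A + V_B I_B + V_C I_C = 42.789×3.02 + 22.771×0.802 + 70.856×2.13 = 129.22 + 18.263 + 150.92 = 298.41 W.
Ideal ⇒ P_in = P_out, so I_in = P_out/V_in = 298.41/240 = 1.24 A.

I_in ≈ 1.24 A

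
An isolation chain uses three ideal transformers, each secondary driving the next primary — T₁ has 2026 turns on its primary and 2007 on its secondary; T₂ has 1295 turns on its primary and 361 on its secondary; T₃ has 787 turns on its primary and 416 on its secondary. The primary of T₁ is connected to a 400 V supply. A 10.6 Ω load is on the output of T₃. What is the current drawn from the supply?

I_supply ≈ 0.804 A

After T₁: V = 400.00 × 2007/2026 = 396.25 V.
After T₂: V = 396.25 × 361/1295 = 110.46 V.
After T₃: V = 110.46 × 416/787 = 58.388 V.
I_load = 58.388/10.6 = 5.5083 A, so P_out = 58.388 × 5.5083 = 321.62 W.
All ideal ⇒ P_in = P_out, so I_supply = 321.62/400 = 0.804 A.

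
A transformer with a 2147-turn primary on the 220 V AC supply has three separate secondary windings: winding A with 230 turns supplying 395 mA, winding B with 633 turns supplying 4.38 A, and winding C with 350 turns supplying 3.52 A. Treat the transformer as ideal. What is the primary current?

V_A = 220 × 230/2147 = 23.568 V; V_B = 220 × 633/2147 = 64.863 V; V_C = 220 × 350/2147 = 35.864 V.
P_out = V_A I_A + V_B I_B + V_C I_C = 23.568×0.395 + 64.863×4.38 + 35.864×3.52 = 9.3093 + 284.10 + 126.24 = 419.65 W.
Ideal ⇒ P_in = P_out, so I_p = P_out/V_p = 419.65/220 = 1.91 A.

I_p ≈ 1.91 A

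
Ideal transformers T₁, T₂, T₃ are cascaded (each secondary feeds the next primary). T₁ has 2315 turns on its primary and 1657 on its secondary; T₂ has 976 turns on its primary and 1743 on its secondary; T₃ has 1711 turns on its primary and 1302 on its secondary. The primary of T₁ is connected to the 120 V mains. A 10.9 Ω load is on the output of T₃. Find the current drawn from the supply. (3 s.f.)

Secondary of T₁: V = 120.00 × 1657/2315 = 85.892 V.
Secondary of T₂: V = 85.892 × 1743/976 = 153.39 V.
Secondary of T₃: V = 153.39 × 1302/1711 = 116.72 V.
I_load = 116.72/10.9 = 10.709 A, so P_out = 116.72 × 10.709 = 1250.0 W.
All ideal ⇒ P_in = P_out, so I_supply = 1250.0/120 = 10.4 A.

I_supply ≈ 10.4 A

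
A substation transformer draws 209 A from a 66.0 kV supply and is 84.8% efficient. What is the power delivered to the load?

P_out ≈ 1.17×10^7 W

P_in = V_p I_p = 66000 × 209 = 1.3794×10^7 W.
P_out = η P_in = 0.848 × 1.3794×10^7 = 1.17×10^7 W.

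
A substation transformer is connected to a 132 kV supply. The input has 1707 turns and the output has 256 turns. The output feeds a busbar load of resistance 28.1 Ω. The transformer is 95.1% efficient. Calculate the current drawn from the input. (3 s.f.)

I_in ≈ 111 A

V_out = 132000 × 256/1707 = 19796 V.
I_out = V_out/R = 19796/28.1 = 704.49 A.
P_out = V_out I_out = 19796 × 704.49 = 1.3946×10^7 W.
P_in = P_out/η = 1.3946×10^7/0.951 = 1.4665×10^7 W.
I_in = P_in/V_in = 1.4665×10^7/132000 = 111 A.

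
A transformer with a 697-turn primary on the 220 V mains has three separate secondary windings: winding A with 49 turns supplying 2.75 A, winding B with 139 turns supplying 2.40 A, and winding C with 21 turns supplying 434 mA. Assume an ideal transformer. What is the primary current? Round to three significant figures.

I_p ≈ 0.685 A

V_A = 220 × 49/697 = 15.466 V; V_B = 220 × 139/697 = 43.874 V; V_C = 220 × 21/697 = 6.6284 V.
P_out = V_A I_A + V_B I_B + V_C I_C = 15.466×2.75 + 43.874×2.40 + 6.6284×0.434 = 42.532 + 105.30 + 2.8767 = 150.71 W.
Ideal ⇒ P_in = P_out, so I_p = P_out/V_p = 150.71/220 = 0.685 A.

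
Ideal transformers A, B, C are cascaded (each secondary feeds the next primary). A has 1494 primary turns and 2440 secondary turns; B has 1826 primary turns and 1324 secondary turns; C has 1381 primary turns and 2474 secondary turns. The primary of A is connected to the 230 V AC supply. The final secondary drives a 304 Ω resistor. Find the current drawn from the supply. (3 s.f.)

I_supply ≈ 3.41 A

After A: V = 230.00 × 2440/1494 = 375.64 V.
After B: V = 375.64 × 1324/1826 = 272.37 V.
After C: V = 272.37 × 2474/1381 = 487.93 V.
I_load = 487.93/304 = 1.6050 A, so P_out = 487.93 × 1.6050 = 783.15 W.
All ideal ⇒ P_in = P_out, so I_supply = 783.15/230 = 3.41 A.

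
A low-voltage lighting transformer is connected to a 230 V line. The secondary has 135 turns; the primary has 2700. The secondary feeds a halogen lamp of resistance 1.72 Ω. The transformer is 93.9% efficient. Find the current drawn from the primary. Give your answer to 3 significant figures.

I_p ≈ 0.356 A

V_s = 230 × 135/2700 = 11.500 V.
I_s = V_s/R = 11.500/1.72 = 6.6860 A.
P_out = V_s I_s = 11.500 × 6.6860 = 76.890 W.
P_in = P_out/η = 76.890/0.939 = 81.884 W.
I_p = P_in/V_p = 81.884/230 = 0.356 A.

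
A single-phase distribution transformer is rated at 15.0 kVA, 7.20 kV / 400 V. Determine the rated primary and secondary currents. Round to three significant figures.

I_p = S/V_p = 15000/7200 = 2.08 A.
I_s = S/V_s = 15000/400 = 37.5 A.

I_p ≈ 2.08 A, I_s ≈ 37.5 A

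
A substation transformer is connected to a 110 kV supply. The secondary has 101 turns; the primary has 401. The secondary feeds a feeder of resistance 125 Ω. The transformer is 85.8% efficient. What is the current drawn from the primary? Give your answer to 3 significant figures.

V_s = 110000 × 101/401 = 27706 V.
I_s = V_s/R = 27706/125 = 221.65 A.
P_out = V_s I_s = 27706 × 221.65 = 6.1409×10^6 W.
P_in = P_out/η = 6.1409×10^6/0.858 = 7.1572×10^6 W.
I_p = P_in/V_p = 7.1572×10^6/110000 = 65.1 A.

I_p ≈ 65.1 A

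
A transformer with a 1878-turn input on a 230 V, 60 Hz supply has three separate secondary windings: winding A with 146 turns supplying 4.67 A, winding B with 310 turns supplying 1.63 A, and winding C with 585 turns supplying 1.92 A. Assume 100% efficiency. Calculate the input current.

I_in ≈ 1.23 A

V_A = 230 × 146/1878 = 17.881 V; V_B = 230 × 310/1878 = 37.966 V; V_C = 230 × 585/1878 = 71.645 V.
P_out = V_A I_A + V_B I_B + V_C I_C = 17.881×4.67 + 37.966×1.63 + 71.645×1.92 = 83.503 + 61.884 + 137.56 = 282.95 W.
Ideal ⇒ P_in = P_out, so I_in = P_out/V_in = 282.95/230 = 1.23 A.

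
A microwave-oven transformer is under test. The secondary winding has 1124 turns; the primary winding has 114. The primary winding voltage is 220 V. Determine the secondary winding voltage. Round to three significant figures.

V_s ≈ 2170 V

V_s/V_p = N_s/N_p, so V_s = 220 × 1124/114 = 2170 V.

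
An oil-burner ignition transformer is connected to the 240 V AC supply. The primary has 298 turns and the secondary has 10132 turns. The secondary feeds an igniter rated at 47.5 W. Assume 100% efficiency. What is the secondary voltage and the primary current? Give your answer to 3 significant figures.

V_s = V_p × N_s/N_p = 240 × 10132/298 = 8160.0 V.
I_s = P/V_s = 47.5/8160.0 = 0.0058211 A.
I_p = I_s × N_s/N_p = 0.0058211 × 10132/298 = 0.198 A.

V_s ≈ 8160 V, I_p ≈ 0.198 A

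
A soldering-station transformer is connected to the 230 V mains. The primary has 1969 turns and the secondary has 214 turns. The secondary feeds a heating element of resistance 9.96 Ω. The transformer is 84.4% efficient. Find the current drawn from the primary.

I_p ≈ 0.323 A

V_s = 230 × 214/1969 = 24.997 V.
I_s = V_s/R = 24.997/9.96 = 2.5098 A.
P_out = V_s I_s = 24.997 × 2.5098 = 62.738 W.
P_in = P_out/η = 62.738/0.844 = 74.334 W.
I_p = P_in/V_p = 74.334/230 = 0.323 A.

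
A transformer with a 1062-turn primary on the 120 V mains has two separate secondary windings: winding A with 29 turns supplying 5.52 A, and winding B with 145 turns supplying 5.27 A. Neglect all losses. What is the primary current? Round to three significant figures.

V_A = 120 × 29/1062 = 3.2768 V; V_B = 120 × 145/1062 = 16.384 V.
P_out = V_A I_A + V_B I_B = 3.2768×5.52 + 16.384×5.27 = 18.088 + 86.345 = 104.43 W.
Ideal ⇒ P_in = P_out, so I_p = P_out/V_p = 104.43/120 = 0.870 A.

I_p ≈ 0.870 A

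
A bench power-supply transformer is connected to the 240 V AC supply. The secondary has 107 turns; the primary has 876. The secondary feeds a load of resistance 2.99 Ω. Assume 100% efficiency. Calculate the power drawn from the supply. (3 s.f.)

P ≈ 287 W

V_s = V_p × N_s/N_p = 240 × 107/876 = 29.315 V.
I_s = V_s/R = 29.315/2.99 = 9.8044 A.
I_p = I_s × N_s/N_p = 9.8044 × 107/876 = 1.1976 A.
P = V_p I_p = 240 × 1.1976 = 287 W.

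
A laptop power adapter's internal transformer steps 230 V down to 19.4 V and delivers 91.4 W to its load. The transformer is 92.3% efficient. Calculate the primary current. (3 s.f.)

I_p ≈ 0.431 A

P_in = P_out/η = 91.4/0.923 = 99.025 W.
I_p = P_in/V_p = 99.025/230 = 0.431 A.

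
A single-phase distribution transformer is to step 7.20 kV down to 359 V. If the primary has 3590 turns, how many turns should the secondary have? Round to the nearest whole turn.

N_s = 179 turns

N_s/N_p = V_s/V_p, so N_s = 3590 × 359/7200 = 179.0 ≈ 179 turns.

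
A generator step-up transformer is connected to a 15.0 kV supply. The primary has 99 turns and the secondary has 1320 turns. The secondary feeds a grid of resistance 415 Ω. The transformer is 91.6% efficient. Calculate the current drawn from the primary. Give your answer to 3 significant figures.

V_s = 15000 × 1320/99 = 200000 V.
I_s = V_s/R = 200000/415 = 481.93 A.
P_out = V_s I_s = 200000 × 481.93 = 9.6386×10^7 W.
P_in = P_out/η = 9.6386×10^7/0.916 = 1.0522×10^8 W.
I_p = P_in/V_p = 1.0522×10^8/15000 = 7010 A.

I_p ≈ 7010 A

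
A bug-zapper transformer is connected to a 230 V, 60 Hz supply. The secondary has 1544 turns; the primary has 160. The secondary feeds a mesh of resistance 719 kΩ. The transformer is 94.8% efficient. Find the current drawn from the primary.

I_p ≈ 0.0314 A

V_s = 230 × 1544/160 = 2219.5 V.
I_s = V_s/R = 2219.5/719000 = 0.0030869 A.
P_out = V_s I_s = 2219.5 × 0.0030869 = 6.8514 W.
P_in = P_out/η = 6.8514/0.948 = 7.2272 W.
I_p = P_in/V_p = 7.2272/230 = 0.0314 A.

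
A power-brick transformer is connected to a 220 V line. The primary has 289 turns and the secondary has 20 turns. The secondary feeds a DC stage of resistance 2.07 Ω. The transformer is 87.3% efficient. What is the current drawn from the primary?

V_s = 220 × 20/289 = 15.225 V.
I_s = V_s/R = 15.225/2.07 = 7.3550 A.
P_out = V_s I_s = 15.225 × 7.3550 = 111.98 W.
P_in = P_out/η = 111.98/0.873 = 128.27 W.
I_p = P_in/V_p = 128.27/220 = 0.583 A.

I_p ≈ 0.583 A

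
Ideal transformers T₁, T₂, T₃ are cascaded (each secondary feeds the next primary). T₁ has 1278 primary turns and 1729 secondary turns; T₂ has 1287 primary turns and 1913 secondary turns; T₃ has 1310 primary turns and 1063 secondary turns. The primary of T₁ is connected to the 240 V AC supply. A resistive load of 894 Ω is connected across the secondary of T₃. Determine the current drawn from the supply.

I_supply ≈ 0.715 A

After T₁: V = 240.00 × 1729/1278 = 324.69 V.
After T₂: V = 324.69 × 1913/1287 = 482.63 V.
After T₃: V = 482.63 × 1063/1310 = 391.63 V.
I_load = 391.63/894 = 0.43806 A, so P_out = 391.63 × 0.43806 = 171.56 W.
All ideal ⇒ P_in = P_out, so I_supply = 171.56/240 = 0.715 A.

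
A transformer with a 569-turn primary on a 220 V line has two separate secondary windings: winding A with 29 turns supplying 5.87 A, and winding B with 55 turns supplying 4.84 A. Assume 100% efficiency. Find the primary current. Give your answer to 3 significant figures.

I_p ≈ 0.767 A

V_A = 220 × 29/569 = 11.213 V; V_B = 220 × 55/569 = 21.265 V.
P_out = V_A I_A + V_B I_B = 11.213×5.87 + 21.265×4.84 = 65.818 + 102.92 = 168.74 W.
Ideal ⇒ P_in = P_out, so I_p = P_out/V_p = 168.74/220 = 0.767 A.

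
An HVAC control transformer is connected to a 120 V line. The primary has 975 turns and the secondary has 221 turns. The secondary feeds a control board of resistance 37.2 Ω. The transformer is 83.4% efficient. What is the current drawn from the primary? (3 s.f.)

I_p ≈ 0.199 A

V_s = 120 × 221/975 = 27.200 V.
I_s = V_s/R = 27.200/37.2 = 0.73118 A.
P_out = V_s I_s = 27.200 × 0.73118 = 19.888 W.
P_in = P_out/η = 19.888/0.834 = 23.847 W.
I_p = P_in/V_p = 23.847/120 = 0.199 A.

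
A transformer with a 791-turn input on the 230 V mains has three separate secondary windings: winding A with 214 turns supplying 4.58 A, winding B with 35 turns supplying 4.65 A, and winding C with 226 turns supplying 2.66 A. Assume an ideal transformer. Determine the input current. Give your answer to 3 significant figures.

V_A = 230 × 214/791 = 62.225 V; V_B = 230 × 35/791 = 10.177 V; V_C = 230 × 226/791 = 65.714 V.
P_out = V_A I_A + V_B I_B + V_C I_C = 62.225×4.58 + 10.177×4.65 + 65.714×2.66 = 284.99 + 47.323 + 174.80 = 507.11 W.
Ideal ⇒ P_in = P_out, so I_in = P_out/V_in = 507.11/230 = 2.20 A.

I_in ≈ 2.20 A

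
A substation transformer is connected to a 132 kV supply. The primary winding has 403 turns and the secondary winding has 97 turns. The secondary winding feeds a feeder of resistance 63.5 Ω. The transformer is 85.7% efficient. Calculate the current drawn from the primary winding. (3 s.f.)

V_s = 132000 × 97/403 = 31772 V.
I_s = V_s/R = 31772/63.5 = 500.34 A.
P_out = V_s I_s = 31772 × 500.34 = 1.5897×10^7 W.
P_in = P_out/η = 1.5897×10^7/0.857 = 1.8549×10^7 W.
I_p = P_in/V_p = 1.8549×10^7/132000 = 141 A.

I_p ≈ 141 A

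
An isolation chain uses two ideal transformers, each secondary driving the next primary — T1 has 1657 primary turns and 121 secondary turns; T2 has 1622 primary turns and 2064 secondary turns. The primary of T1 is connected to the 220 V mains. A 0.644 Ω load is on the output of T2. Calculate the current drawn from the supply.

I_supply ≈ 2.95 A

After T1: V = 220.00 × 121/1657 = 16.065 V.
After T2: V = 16.065 × 2064/1622 = 20.443 V.
I_load = 20.443/0.644 = 31.744 A, so P_out = 20.443 × 31.744 = 648.94 W.
All ideal ⇒ P_in = P_out, so I_supply = 648.94/220 = 2.95 A.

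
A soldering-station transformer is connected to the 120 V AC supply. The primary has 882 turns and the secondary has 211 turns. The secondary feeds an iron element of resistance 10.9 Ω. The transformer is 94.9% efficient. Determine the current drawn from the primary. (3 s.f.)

V_s = 120 × 211/882 = 28.707 V.
I_s = V_s/R = 28.707/10.9 = 2.6337 A.
P_out = V_s I_s = 28.707 × 2.6337 = 75.607 W.
P_in = P_out/η = 75.607/0.949 = 79.670 W.
I_p = P_in/V_p = 79.670/120 = 0.664 A.

I_p ≈ 0.664 A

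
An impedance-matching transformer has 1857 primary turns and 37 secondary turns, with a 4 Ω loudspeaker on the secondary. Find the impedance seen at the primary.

Z_p ≈ 10100 Ω

Z_p = (N_p/N_s)² × Z_s = (1857/37)² × 4 = 10100 Ω.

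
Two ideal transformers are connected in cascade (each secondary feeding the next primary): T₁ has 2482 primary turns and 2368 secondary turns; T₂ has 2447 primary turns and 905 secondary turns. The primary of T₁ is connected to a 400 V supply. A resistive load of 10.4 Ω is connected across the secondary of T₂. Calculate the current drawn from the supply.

Secondary of T₁: V = 400.00 × 2368/2482 = 381.63 V.
Secondary of T₂: V = 381.63 × 905/2447 = 141.14 V.
I_load = 141.14/10.4 = 13.571 A, so P_out = 141.14 × 13.571 = 1915.5 W.
All ideal ⇒ P_in = P_out, so I_supply = 1915.5/400 = 4.79 A.

I_supply ≈ 4.79 A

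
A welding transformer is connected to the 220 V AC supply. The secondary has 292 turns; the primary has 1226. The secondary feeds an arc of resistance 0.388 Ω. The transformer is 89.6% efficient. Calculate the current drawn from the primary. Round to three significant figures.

I_p ≈ 35.9 A

V_s = 220 × 292/1226 = 52.398 V.
I_s = V_s/R = 52.398/0.388 = 135.05 A.
P_out = V_s I_s = 52.398 × 135.05 = 7076.2 W.
P_in = P_out/η = 7076.2/0.896 = 7897.5 W.
I_p = P_in/V_p = 7897.5/220 = 35.9 A.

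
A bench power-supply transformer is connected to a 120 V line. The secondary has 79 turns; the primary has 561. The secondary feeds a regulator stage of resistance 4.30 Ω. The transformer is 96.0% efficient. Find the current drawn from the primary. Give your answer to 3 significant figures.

V_s = 120 × 79/561 = 16.898 V.
I_s = V_s/R = 16.898/4.30 = 3.9299 A.
P_out = V_s I_s = 16.898 × 3.9299 = 66.408 W.
P_in = P_out/η = 66.408/0.960 = 69.175 W.
I_p = P_in/V_p = 69.175/120 = 0.576 A.

I_p ≈ 0.576 A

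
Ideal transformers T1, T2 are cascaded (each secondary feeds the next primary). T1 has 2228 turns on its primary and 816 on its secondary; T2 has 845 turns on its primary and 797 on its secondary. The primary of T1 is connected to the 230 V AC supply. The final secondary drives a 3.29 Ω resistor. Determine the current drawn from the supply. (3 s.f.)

Secondary of T1: V = 230.00 × 816/2228 = 84.237 V.
Secondary of T2: V = 84.237 × 797/845 = 79.452 V.
I_load = 79.452/3.29 = 24.150 A, so P_out = 79.452 × 24.150 = 1918.7 W.
All ideal ⇒ P_in = P_out, so I_supply = 1918.7/230 = 8.34 A.

I_supply ≈ 8.34 A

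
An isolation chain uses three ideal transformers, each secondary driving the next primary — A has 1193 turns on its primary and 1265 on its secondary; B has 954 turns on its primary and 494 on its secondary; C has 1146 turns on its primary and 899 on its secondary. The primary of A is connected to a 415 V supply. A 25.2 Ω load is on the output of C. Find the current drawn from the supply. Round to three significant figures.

I_supply ≈ 3.06 A

After A: V = 415.00 × 1265/1193 = 440.05 V.
After B: V = 440.05 × 494/954 = 227.86 V.
After C: V = 227.86 × 899/1146 = 178.75 V.
I_load = 178.75/25.2 = 7.0933 A, so P_out = 178.75 × 7.0933 = 1268.0 W.
All ideal ⇒ P_in = P_out, so I_supply = 1268.0/415 = 3.06 A.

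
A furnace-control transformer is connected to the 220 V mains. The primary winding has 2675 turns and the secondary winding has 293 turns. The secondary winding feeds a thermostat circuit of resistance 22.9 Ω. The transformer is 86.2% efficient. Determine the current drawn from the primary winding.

I_p ≈ 0.134 A

V_s = 220 × 293/2675 = 24.097 V.
I_s = V_s/R = 24.097/22.9 = 1.0523 A.
P_out = V_s I_s = 24.097 × 1.0523 = 25.357 W.
P_in = P_out/η = 25.357/0.862 = 29.416 W.
I_p = P_in/V_p = 29.416/220 = 0.134 A.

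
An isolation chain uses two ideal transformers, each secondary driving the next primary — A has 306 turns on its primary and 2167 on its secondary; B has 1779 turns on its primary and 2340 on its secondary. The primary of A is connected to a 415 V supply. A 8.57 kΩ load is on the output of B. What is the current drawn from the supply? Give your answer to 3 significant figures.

I_supply ≈ 4.20 A

After A: V = 415.00 × 2167/306 = 2938.9 V.
After B: V = 2938.9 × 2340/1779 = 3865.7 V.
I_load = 3865.7/8570 = 0.45107 A, so P_out = 3865.7 × 0.45107 = 1743.7 W.
All ideal ⇒ P_in = P_out, so I_supply = 1743.7/415 = 4.20 A.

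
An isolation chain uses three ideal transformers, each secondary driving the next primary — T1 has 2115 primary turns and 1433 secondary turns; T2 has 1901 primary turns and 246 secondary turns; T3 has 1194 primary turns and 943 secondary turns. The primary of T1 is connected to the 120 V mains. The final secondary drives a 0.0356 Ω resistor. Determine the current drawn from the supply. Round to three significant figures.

I_supply ≈ 16.2 A

After T1: V = 120.00 × 1433/2115 = 81.305 V.
After T2: V = 81.305 × 246/1901 = 10.521 V.
After T3: V = 10.521 × 943/1194 = 8.3095 V.
I_load = 8.3095/0.0356 = 233.41 A, so P_out = 8.3095 × 233.41 = 1939.6 W.
All ideal ⇒ P_in = P_out, so I_supply = 1939.6/120 = 16.2 A.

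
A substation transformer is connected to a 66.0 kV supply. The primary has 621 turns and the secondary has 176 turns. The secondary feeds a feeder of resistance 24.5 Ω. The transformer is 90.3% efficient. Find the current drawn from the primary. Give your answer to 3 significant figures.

I_p ≈ 240 A

V_s = 66000 × 176/621 = 18705 V.
I_s = V_s/R = 18705/24.5 = 763.48 A.
P_out = V_s I_s = 18705 × 763.48 = 1.4281×10^7 W.
P_in = P_out/η = 1.4281×10^7/0.903 = 1.5815×10^7 W.
I_p = P_in/V_p = 1.5815×10^7/66000 = 240 A.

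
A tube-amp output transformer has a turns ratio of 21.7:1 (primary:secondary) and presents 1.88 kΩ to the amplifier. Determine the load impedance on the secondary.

Z_s = Z_p/(N_p/N_s)² = 1880/21.7² = 3.99 Ω.

Z_s ≈ 3.99 Ω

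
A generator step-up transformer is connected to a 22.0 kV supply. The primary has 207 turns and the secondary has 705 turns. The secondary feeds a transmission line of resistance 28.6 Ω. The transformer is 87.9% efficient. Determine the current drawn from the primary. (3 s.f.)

I_p ≈ 10200 A

V_s = 22000 × 705/207 = 74928 V.
I_s = V_s/R = 74928/28.6 = 2619.8 A.
P_out = V_s I_s = 74928 × 2619.8 = 1.9630×10^8 W.
P_in = P_out/η = 1.9630×10^8/0.879 = 2.2332×10^8 W.
I_p = P_in/V_p = 2.2332×10^8/22000 = 10200 A.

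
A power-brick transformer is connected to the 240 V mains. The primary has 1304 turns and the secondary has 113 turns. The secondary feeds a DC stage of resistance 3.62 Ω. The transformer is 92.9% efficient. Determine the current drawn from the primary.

V_s = 240 × 113/1304 = 20.798 V.
I_s = V_s/R = 20.798/3.62 = 5.7452 A.
P_out = V_s I_s = 20.798 × 5.7452 = 119.49 W.
P_in = P_out/η = 119.49/0.929 = 128.62 W.
I_p = P_in/V_p = 128.62/240 = 0.536 A.

I_p ≈ 0.536 A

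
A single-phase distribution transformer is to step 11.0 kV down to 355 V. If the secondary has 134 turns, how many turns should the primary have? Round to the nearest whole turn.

N_p/N_s = V_p/V_s, so N_p = 134 × 11000/355 = 4152.1 ≈ 4152 turns.

N_p = 4152 turns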